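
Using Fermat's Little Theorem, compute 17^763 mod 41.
By Fermat: 17^{40} ≡ 1 (mod 41). 763 ≡ 3 (mod 40). So 17^{763} ≡ 17^{3} ≡ 34 (mod 41)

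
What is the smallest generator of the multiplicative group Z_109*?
p - 1 = 108 has prime divisors 2, 3. h is a primitive root mod 109 iff h^(108/q) ≢ 1 (mod 109) for each such q.
h = 2: 2^54 ≡ 108, 2^36 ≡ 1 (mod 109); 2^36 ≡ 1, so not a primitive root.
h = 3: 3^54 ≡ 1, 3^36 ≡ 63 (mod 109); 3^54 ≡ 1, so not a primitive root.
h = 4: 4^54 ≡ 1, 4^36 ≡ 1 (mod 109); 4^54 ≡ 1, so not a primitive root.
h = 5: 5^54 ≡ 1, 5^36 ≡ 63 (mod 109); 5^54 ≡ 1, so not a primitive root.
h = 6: 6^54 ≡ 108, 6^36 ≡ 63 (mod 109); none is 1, so 6 has order 108 and is a primitive root.
The smallest primitive root mod 109 is g = 6.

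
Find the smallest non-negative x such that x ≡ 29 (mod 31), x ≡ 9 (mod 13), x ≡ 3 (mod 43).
13204

Using the Chinese Remainder Theorem:
M = product of moduli = 17329
For equation 1: M_1 = 559, 559 ≡ 1 (mod 31), inverse of 559 mod 31 is 1 (check: 1 × 1 = 1 ≡ 1 (mod 31))
For equation 2: M_2 = 1333, 1333 ≡ 7 (mod 13), inverse of 1333 mod 13 is 2 (check: 7 × 2 = 14 ≡ 1 (mod 13))
For equation 3: M_3 = 403, 403 ≡ 16 (mod 43), inverse of 403 mod 43 is 35 (check: 16 × 35 = 560 ≡ 1 (mod 43))
Combine: x ≡ Σ r_i×M_i×(M_i⁻¹ mod m_i) = 29×559×1 + 9×1333×2 + 3×403×35 = 16211 + 23994 + 42315 = 82520
82520 mod 17329 = 13204
x ≡ 13204 (mod 17329)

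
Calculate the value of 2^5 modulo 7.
5 = 4 + 1 (binary 101). Repeated squaring mod 7: 2^1 ≡ 2; 2^2 ≡ 2² = 4 ≡ 4; 2^4 ≡ 4² = 16 ≡ 2. Multiply: 2^5 = 2^4 × 2^1 ≡ 2 × 2 (mod 7): 2 × 2 = 4 ≡ 4. So 2^5 ≡ 4 (mod 7).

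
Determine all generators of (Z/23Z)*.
Primitive roots mod 23: {5, 7, 10, 11, 14, 15, 17, 19, 20, 21}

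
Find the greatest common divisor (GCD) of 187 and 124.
1

Using the Euclidean algorithm:
187 = 1 × 124 + 63
124 = 1 × 63 + 61
63 = 1 × 61 + 2
61 = 30 × 2 + 1
2 = 2 × 1 + 0

GCD(187, 124) = 1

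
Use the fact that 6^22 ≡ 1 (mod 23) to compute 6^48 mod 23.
By Fermat: 6^{22} ≡ 1 (mod 23). 48 = 2×22 + 4. So 6^{48} ≡ 6^{4} ≡ 8 (mod 23)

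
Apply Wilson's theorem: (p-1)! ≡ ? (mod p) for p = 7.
By Wilson's theorem, (6)! ≡ -1 ≡ 6 (mod 7)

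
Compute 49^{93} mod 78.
25

Using successive squaring:
Binary expansion of 93: 1011101
Powers of 49 mod 78 (each is the square of the previous):
  49^1 ≡ 49 (mod 78)
  49^2 ≡ 49² = 2401 ≡ 61 (mod 78)
  49^4 ≡ 61² = 3721 ≡ 55 (mod 78)
  49^8 ≡ 55² = 3025 ≡ 61 (mod 78)
  49^16 ≡ 61² = 3721 ≡ 55 (mod 78)
  49^32 ≡ 55² = 3025 ≡ 61 (mod 78)
  49^64 ≡ 61² = 3721 ≡ 55 (mod 78)
93 = 64 + 16 + 8 + 4 + 1, so 49^93 = 49^64 × 49^16 × 49^8 × 49^4 × 49^1 ≡ 55 × 55 × 61 × 55 × 49 (mod 78)
Multiplying step by step:
  55 × 55 = 3025 ≡ 61 (mod 78)
  61 × 61 = 3721 ≡ 55 (mod 78)
  55 × 55 = 3025 ≡ 61 (mod 78)
  61 × 49 = 2989 ≡ 25 (mod 78)
Result: 49^93 ≡ 25 (mod 78)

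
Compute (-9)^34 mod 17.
Using Fermat: (-9)^{16} ≡ 1 (mod 17). 34 ≡ 2 (mod 16). So (-9)^{34} ≡ (-9)^{2} ≡ 13 (mod 17)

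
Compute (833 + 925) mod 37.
19

(833 + 925) = 1758
1758 mod 37 = 19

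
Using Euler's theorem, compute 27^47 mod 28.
By Euler: 27^{12} ≡ 1 (mod 28) since gcd(27, 28) = 1. 47 = 3×12 + 11. So 27^{47} ≡ 27^{11} ≡ 27 (mod 28)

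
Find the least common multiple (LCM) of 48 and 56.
336

First find GCD(48, 56) using the Euclidean algorithm:
48 = 0 × 56 + 48
56 = 1 × 48 + 8
48 = 6 × 8 + 0
GCD(48, 56) = 8

LCM formula: LCM(a, b) = (a × b) / GCD(a, b)
LCM(48, 56) = (48 × 56) / 8
LCM(48, 56) = 2688 / 8
LCM(48, 56) = 336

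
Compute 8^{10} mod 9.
1

Using successive squaring:
Binary expansion of 10: 1010
Powers of 8 mod 9 (each is the square of the previous):
  8^1 ≡ 8 (mod 9)
  8^2 ≡ 8² = 64 ≡ 1 (mod 9)
  8^4 ≡ 1² = 1 ≡ 1 (mod 9)
  8^8 ≡ 1² = 1 ≡ 1 (mod 9)
10 = 8 + 2, so 8^10 = 8^8 × 8^2 ≡ 1 × 1 (mod 9)
Multiplying step by step:
  1 × 1 = 1 ≡ 1 (mod 9)
Result: 8^10 ≡ 1 (mod 9)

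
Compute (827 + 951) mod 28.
14

(827 + 951) = 1778
1778 mod 28 = 14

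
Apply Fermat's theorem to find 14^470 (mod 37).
By Fermat: 14^{36} ≡ 1 (mod 37). 470 ≡ 2 (mod 36). So 14^{470} ≡ 14^{2} ≡ 11 (mod 37)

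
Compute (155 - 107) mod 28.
20

(155 - 107) = 48
48 mod 28 = 20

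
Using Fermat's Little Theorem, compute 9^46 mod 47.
By Fermat's Little Theorem, 9^{46} ≡ 1 (mod 47) since 47 is prime and gcd(9, 47) = 1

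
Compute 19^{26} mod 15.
1

Using successive squaring:
Binary expansion of 26: 11010
Powers of 19 mod 15 (each is the square of the previous):
  19^1 ≡ 4 (mod 15)
  19^2 ≡ 4² = 16 ≡ 1 (mod 15)
  19^4 ≡ 1² = 1 ≡ 1 (mod 15)
  19^8 ≡ 1² = 1 ≡ 1 (mod 15)
  19^16 ≡ 1² = 1 ≡ 1 (mod 15)
26 = 16 + 8 + 2, so 19^26 = 19^16 × 19^8 × 19^2 ≡ 1 × 1 × 1 (mod 15)
Multiplying step by step:
  1 × 1 = 1 ≡ 1 (mod 15)
  1 × 1 = 1 ≡ 1 (mod 15)
Result: 19^26 ≡ 1 (mod 15)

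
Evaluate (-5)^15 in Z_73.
Using repeated squaring. (-5) ≡ 68 (mod 73). 15 = 8 + 4 + 2 + 1 (binary 1111). Repeated squaring mod 73: 68^1 ≡ 68; 68^2 ≡ 68² = 4624 ≡ 25; 68^4 ≡ 25² = 625 ≡ 41; 68^8 ≡ 41² = 1681 ≡ 2. Multiply: (-5)^15 ≡ 68^8 × 68^4 × 68^2 × 68^1 ≡ 2 × 41 × 25 × 68 (mod 73): 2 × 41 = 82 ≡ 9; 9 × 25 = 225 ≡ 6; 6 × 68 = 408 ≡ 43. So (-5)^15 ≡ 43 (mod 73).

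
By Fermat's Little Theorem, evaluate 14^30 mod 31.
By Fermat's Little Theorem, 14^{30} ≡ 1 (mod 31) since 31 is prime and gcd(14, 31) = 1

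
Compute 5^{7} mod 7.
5

Using successive squaring:
Binary expansion of 7: 111
Powers of 5 mod 7 (each is the square of the previous):
  5^1 ≡ 5 (mod 7)
  5^2 ≡ 5² = 25 ≡ 4 (mod 7)
  5^4 ≡ 4² = 16 ≡ 2 (mod 7)
7 = 4 + 2 + 1, so 5^7 = 5^4 × 5^2 × 5^1 ≡ 2 × 4 × 5 (mod 7)
Multiplying step by step:
  2 × 4 = 8 ≡ 1 (mod 7)
  1 × 5 = 5 ≡ 5 (mod 7)
Result: 5^7 ≡ 5 (mod 7)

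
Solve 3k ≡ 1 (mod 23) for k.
8

Using Extended Euclidean Algorithm:
gcd(3, 23) = 1
Bezout coefficients: 3 × 8 + 23 × -1 = 1
So 3 × 8 ≡ 1 (mod 23)
The inverse is 8 mod 23 = 8
Verification: 3 × 8 = 24 = 1 × 23 + 1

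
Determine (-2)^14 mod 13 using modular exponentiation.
Using Fermat: (-2)^{12} ≡ 1 (mod 13). 14 ≡ 2 (mod 12). So (-2)^{14} ≡ (-2)^{2} ≡ 4 (mod 13)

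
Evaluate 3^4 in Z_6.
4 = 4 (binary 100). Repeated squaring mod 6: 3^1 ≡ 3; 3^2 ≡ 3² = 9 ≡ 3; 3^4 ≡ 3² = 9 ≡ 3. So 3^4 ≡ 3 (mod 6).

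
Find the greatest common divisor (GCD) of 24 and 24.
24

Using the Euclidean algorithm:
24 = 1 × 24 + 0

GCD(24, 24) = 24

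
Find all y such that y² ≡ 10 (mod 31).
The square roots of 10 mod 31 are 14 and 17. Verify: 14² = 196 ≡ 10 (mod 31)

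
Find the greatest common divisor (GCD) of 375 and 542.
1

Using the Euclidean algorithm:
375 = 0 × 542 + 375
542 = 1 × 375 + 167
375 = 2 × 167 + 41
167 = 4 × 41 + 3
41 = 13 × 3 + 2
3 = 1 × 2 + 1
2 = 2 × 1 + 0

GCD(375, 542) = 1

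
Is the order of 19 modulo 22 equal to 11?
No, the actual order is 10, not 11.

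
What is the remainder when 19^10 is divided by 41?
10 = 8 + 2 (binary 1010). Repeated squaring mod 41: 19^1 ≡ 19; 19^2 ≡ 19² = 361 ≡ 33; 19^4 ≡ 33² = 1089 ≡ 23; 19^8 ≡ 23² = 529 ≡ 37. Multiply: 19^10 = 19^8 × 19^2 ≡ 37 × 33 (mod 41): 37 × 33 = 1221 ≡ 32. So 19^10 ≡ 32 (mod 41).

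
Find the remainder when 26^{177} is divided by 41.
By Fermat: 26^{40} ≡ 1 (mod 41). 177 = 4×40 + 17. So 26^{177} ≡ 26^{17} ≡ 19 (mod 41)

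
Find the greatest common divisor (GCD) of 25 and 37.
1

Using the Euclidean algorithm:
25 = 0 × 37 + 25
37 = 1 × 25 + 12
25 = 2 × 12 + 1
12 = 12 × 1 + 0

GCD(25, 37) = 1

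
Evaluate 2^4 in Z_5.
4 = 4 (binary 100). Repeated squaring mod 5: 2^1 ≡ 2; 2^2 ≡ 2² = 4 ≡ 4; 2^4 ≡ 4² = 16 ≡ 1. So 2^4 ≡ 1 (mod 5).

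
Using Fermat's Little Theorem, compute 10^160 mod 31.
By Fermat: 10^{30} ≡ 1 (mod 31). 160 = 5×30 + 10. So 10^{160} ≡ 10^{10} ≡ 5 (mod 31)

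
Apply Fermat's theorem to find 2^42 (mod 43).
By Fermat's Little Theorem, 2^{42} ≡ 1 (mod 43) since 43 is prime and gcd(2, 43) = 1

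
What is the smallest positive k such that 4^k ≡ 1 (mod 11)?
Powers of 4 mod 11: 4^1≡4, 4^2≡5, 4^3≡9, 4^4≡3, 4^5≡1. Order = 5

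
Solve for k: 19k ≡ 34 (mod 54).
16

Since gcd(19, 54) = 1 divides 34, a solution exists.
Multiply both sides by the inverse of 19 mod 54:
  19^(-1) mod 54 = 37
  x ≡ 37 × 34 ≡ 1258 ≡ 16 (mod 54)
Verification: 19 × 16 = 304 = 5 × 54 + 34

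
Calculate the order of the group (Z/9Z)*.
6

Prime factorization: 9 = 3^2
Using the formula φ(n) = n × Π(1 - 1/p) for each prime factor p:
φ(9) = 9 × (1 - 1/3)
φ(9) = 6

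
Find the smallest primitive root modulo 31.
p - 1 = 30 has prime divisors 2, 3, 5. h is a primitive root mod 31 iff h^(30/q) ≢ 1 (mod 31) for each such q.
h = 2: 2^15 ≡ 1, 2^10 ≡ 1, 2^6 ≡ 2 (mod 31); 2^15 ≡ 1, so not a primitive root.
h = 3: 3^15 ≡ 30, 3^10 ≡ 25, 3^6 ≡ 16 (mod 31); none is 1, so 3 has order 30 and is a primitive root.
The smallest primitive root mod 31 is g = 3.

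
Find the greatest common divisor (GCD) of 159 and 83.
1

Using the Euclidean algorithm:
159 = 1 × 83 + 76
83 = 1 × 76 + 7
76 = 10 × 7 + 6
7 = 1 × 6 + 1
6 = 6 × 1 + 0

GCD(159, 83) = 1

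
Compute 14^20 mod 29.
Using repeated squaring. 20 = 16 + 4 (binary 10100). Repeated squaring mod 29: 14^1 ≡ 14; 14^2 ≡ 14² = 196 ≡ 22; 14^4 ≡ 22² = 484 ≡ 20; 14^8 ≡ 20² = 400 ≡ 23; 14^16 ≡ 23² = 529 ≡ 7. Multiply: 14^20 = 14^16 × 14^4 ≡ 7 × 20 (mod 29): 7 × 20 = 140 ≡ 24. So 14^20 ≡ 24 (mod 29).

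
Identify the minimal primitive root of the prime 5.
p - 1 = 4 has prime divisors 2. h is a primitive root mod 5 iff h^(4/q) ≢ 1 (mod 5) for each such q.
h = 2: 2^2 ≡ 4 (mod 5); none is 1, so 2 has order 4 and is a primitive root.
The smallest primitive root mod 5 is g = 2.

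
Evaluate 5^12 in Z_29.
Using repeated squaring. 12 = 8 + 4 (binary 1100). Repeated squaring mod 29: 5^1 ≡ 5; 5^2 ≡ 5² = 25 ≡ 25; 5^4 ≡ 25² = 625 ≡ 16; 5^8 ≡ 16² = 256 ≡ 24. Multiply: 5^12 = 5^8 × 5^4 ≡ 24 × 16 (mod 29): 24 × 16 = 384 ≡ 7. So 5^12 ≡ 7 (mod 29).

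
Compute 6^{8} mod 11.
4

Using successive squaring:
Binary expansion of 8: 1000
Powers of 6 mod 11 (each is the square of the previous):
  6^1 ≡ 6 (mod 11)
  6^2 ≡ 6² = 36 ≡ 3 (mod 11)
  6^4 ≡ 3² = 9 ≡ 9 (mod 11)
  6^8 ≡ 9² = 81 ≡ 4 (mod 11)
8 is a power of 2, so 6^8 is the last square: ≡ 4 (mod 11)
Result: 6^8 ≡ 4 (mod 11)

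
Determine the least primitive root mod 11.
p - 1 = 10 has prime divisors 2, 5. h is a primitive root mod 11 iff h^(10/q) ≢ 1 (mod 11) for each such q.
h = 2: 2^5 ≡ 10, 2^2 ≡ 4 (mod 11); none is 1, so 2 has order 10 and is a primitive root.
The smallest primitive root mod 11 is g = 2.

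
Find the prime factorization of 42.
2 × 3 × 7

Divide by primes starting from smallest:
42 ÷ 2 = 21
21 ÷ 3 = 7
7 ÷ 7 = 1

42 = 2 × 3 × 7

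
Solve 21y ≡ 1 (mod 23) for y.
11

Using Extended Euclidean Algorithm:
gcd(21, 23) = 1
Bezout coefficients: 21 × 11 + 23 × -10 = 1
So 21 × 11 ≡ 1 (mod 23)
The inverse is 11 mod 23 = 11
Verification: 21 × 11 = 231 = 10 × 23 + 1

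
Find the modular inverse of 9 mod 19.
9^(-1) ≡ 17 (mod 19). Verification: 9 × 17 = 153 ≡ 1 (mod 19)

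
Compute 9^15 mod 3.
Using repeated squaring. 9 ≡ 0 (mod 3). 15 = 8 + 4 + 2 + 1 (binary 1111). Repeated squaring mod 3: 0^1 ≡ 0; 0^2 ≡ 0² = 0 ≡ 0; 0^4 ≡ 0² = 0 ≡ 0; 0^8 ≡ 0² = 0 ≡ 0. Multiply: 9^15 ≡ 0^8 × 0^4 × 0^2 × 0^1 ≡ 0 × 0 × 0 × 0 (mod 3): 0 × 0 = 0 ≡ 0; 0 × 0 = 0 ≡ 0; 0 × 0 = 0 ≡ 0. So 9^15 ≡ 0 (mod 3).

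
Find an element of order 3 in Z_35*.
11 has order 3 mod 35 since 11^{3} ≡ 1 (mod 35) and no smaller power works.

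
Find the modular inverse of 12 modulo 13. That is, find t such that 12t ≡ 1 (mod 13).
12

Using Extended Euclidean Algorithm:
gcd(12, 13) = 1
Bezout coefficients: 12 × -1 + 13 × 1 = 1
So 12 × -1 ≡ 1 (mod 13)
The inverse is -1 mod 13 = 12
Verification: 12 × 12 = 144 = 11 × 13 + 1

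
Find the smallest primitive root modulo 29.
p - 1 = 28 has prime divisors 2, 7. h is a primitive root mod 29 iff h^(28/q) ≢ 1 (mod 29) for each such q.
h = 2: 2^14 ≡ 28, 2^4 ≡ 16 (mod 29); none is 1, so 2 has order 28 and is a primitive root.
The smallest primitive root mod 29 is g = 2.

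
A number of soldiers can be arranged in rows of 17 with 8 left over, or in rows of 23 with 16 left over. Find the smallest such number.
M = 17 × 23 = 391. M₁ = 23, y₁ ≡ 3 (mod 17). M₂ = 17, y₂ ≡ 19 (mod 23). t = 8×23×3 + 16×17×19 ≡ 246 (mod 391). The smallest positive such number is 246.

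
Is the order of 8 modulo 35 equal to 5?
No, the actual order is 4, not 5.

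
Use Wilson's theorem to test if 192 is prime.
(191)! mod 192 = 0. Since 0 ≢ -1 (mod 192), 192 is not prime.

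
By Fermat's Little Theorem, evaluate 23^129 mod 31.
By Fermat: 23^{30} ≡ 1 (mod 31). 129 = 4×30 + 9. So 23^{129} ≡ 23^{9} ≡ 27 (mod 31)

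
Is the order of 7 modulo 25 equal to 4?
Yes, ord_25(7) = 4.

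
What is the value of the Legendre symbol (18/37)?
(18/37) = 18^{18} mod 37 = -1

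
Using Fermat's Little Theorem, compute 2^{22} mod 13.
10

By Fermat's Little Theorem, a^(p-1) ≡ 1 (mod p) for prime p and gcd(a, p) = 1
Here p = 13, so 2^12 ≡ 1 (mod 13)
We can reduce the exponent: 22 mod 12 = 10
So 2^22 ≡ 2^10 (mod 13)
Computing: 2^10 mod 13 = 10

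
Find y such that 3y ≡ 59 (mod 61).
40

Since gcd(3, 61) = 1 divides 59, a solution exists.
Multiply both sides by the inverse of 3 mod 61:
  3^(-1) mod 61 = 41
  x ≡ 41 × 59 ≡ 2419 ≡ 40 (mod 61)
Verification: 3 × 40 = 120 = 1 × 61 + 59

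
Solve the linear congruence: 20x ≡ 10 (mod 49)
25

Since gcd(20, 49) = 1 divides 10, a solution exists.
Multiply both sides by the inverse of 20 mod 49:
  20^(-1) mod 49 = 27
  x ≡ 27 × 10 ≡ 270 ≡ 25 (mod 49)
Verification: 20 × 25 = 500 = 10 × 49 + 10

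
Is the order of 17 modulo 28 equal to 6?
Yes, ord_28(17) = 6.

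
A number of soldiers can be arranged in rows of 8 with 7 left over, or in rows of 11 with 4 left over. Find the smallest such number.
M = 8 × 11 = 88. M₁ = 11, y₁ ≡ 3 (mod 8). M₂ = 8, y₂ ≡ 7 (mod 11). n = 7×11×3 + 4×8×7 ≡ 15 (mod 88). The smallest positive such number is 15.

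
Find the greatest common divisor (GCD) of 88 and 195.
1

Using the Euclidean algorithm:
88 = 0 × 195 + 88
195 = 2 × 88 + 19
88 = 4 × 19 + 12
19 = 1 × 12 + 7
12 = 1 × 7 + 5
7 = 1 × 5 + 2
5 = 2 × 2 + 1
2 = 2 × 1 + 0

GCD(88, 195) = 1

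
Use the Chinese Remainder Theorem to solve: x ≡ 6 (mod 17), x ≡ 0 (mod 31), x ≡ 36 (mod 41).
5735

Using the Chinese Remainder Theorem:
M = product of moduli = 21607
For equation 1: M_1 = 1271, 1271 ≡ 13 (mod 17), inverse of 1271 mod 17 is 4 (check: 13 × 4 = 52 ≡ 1 (mod 17))
For equation 2: M_2 = 697, 697 ≡ 15 (mod 31), inverse of 697 mod 31 is 29 (check: 15 × 29 = 435 ≡ 1 (mod 31))
For equation 3: M_3 = 527, 527 ≡ 35 (mod 41), inverse of 527 mod 41 is 34 (check: 35 × 34 = 1190 ≡ 1 (mod 41))
Combine: x ≡ Σ r_i×M_i×(M_i⁻¹ mod m_i) = 6×1271×4 + 0×697×29 + 36×527×34 = 30504 + 0 + 645048 = 675552
675552 mod 21607 = 5735
x ≡ 5735 (mod 21607)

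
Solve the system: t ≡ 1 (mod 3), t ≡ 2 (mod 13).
M = 3 × 13 = 39. M₁ = 13, y₁ ≡ 1 (mod 3). M₂ = 3, y₂ ≡ 9 (mod 13). t = 1×13×1 + 2×3×9 ≡ 28 (mod 39)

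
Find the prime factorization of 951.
3 × 317

Divide by primes starting from smallest:
951 ÷ 3 = 317
317 ÷ 317 = 1

951 = 3 × 317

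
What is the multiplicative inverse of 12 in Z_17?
12^(-1) ≡ 10 (mod 17). Verification: 12 × 10 = 120 ≡ 1 (mod 17)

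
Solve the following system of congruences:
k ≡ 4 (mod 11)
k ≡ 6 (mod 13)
136

Using the Chinese Remainder Theorem:
M = product of moduli = 143
For equation 1: M_1 = 13, 13 ≡ 2 (mod 11), inverse of 13 mod 11 is 6 (check: 2 × 6 = 12 ≡ 1 (mod 11))
For equation 2: M_2 = 11, 11 ≡ 11 (mod 13), inverse of 11 mod 13 is 6 (check: 11 × 6 = 66 ≡ 1 (mod 13))
Combine: k ≡ Σ r_i×M_i×(M_i⁻¹ mod m_i) = 4×13×6 + 6×11×6 = 312 + 396 = 708
708 mod 143 = 136
k ≡ 136 (mod 143)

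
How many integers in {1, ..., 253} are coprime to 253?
220

Prime factorization: 253 = 11 × 23
Using the formula φ(n) = n × Π(1 - 1/p) for each prime factor p:
φ(253) = 253 × (1 - 1/11) × (1 - 1/23)
φ(253) = 220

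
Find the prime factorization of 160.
2^5 × 5

Divide by primes starting from smallest:
160 ÷ 2 = 80
80 ÷ 2 = 40
40 ÷ 2 = 20
20 ÷ 2 = 10
10 ÷ 2 = 5
5 ÷ 5 = 1

160 = 2^5 × 5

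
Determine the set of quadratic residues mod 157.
QRs mod 157: {1, 3, 4, 9, 10, 11, 12, 13, 14, 16, 17, 19, 25, 27, 30, 31, 33, 35, 36, 37, 39, 40, 42, 44, 46, 47, 48, 49, 51, 52, 56, 57, 58, 64, 67, 68, 71, 75, 76, 81, 82, 86, 89, 90, 93, 99, 100, 101, 105, 106, 108, 109, 110, 111, 113, 115, 117, 118, 120, 121, 122, 124, 126, 127, 130, 132, 138, 140, 141, 143, 144, 145, 146, 147, 148, 153, 154, 156}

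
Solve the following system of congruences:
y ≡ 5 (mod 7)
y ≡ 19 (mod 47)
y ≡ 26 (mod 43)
3638

Using the Chinese Remainder Theorem:
M = product of moduli = 14147
For equation 1: M_1 = 2021, 2021 ≡ 5 (mod 7), inverse of 2021 mod 7 is 3 (check: 5 × 3 = 15 ≡ 1 (mod 7))
For equation 2: M_2 = 301, 301 ≡ 19 (mod 47), inverse of 301 mod 47 is 5 (check: 19 × 5 = 95 ≡ 1 (mod 47))
For equation 3: M_3 = 329, 329 ≡ 28 (mod 43), inverse of 329 mod 43 is 20 (check: 28 × 20 = 560 ≡ 1 (mod 43))
Combine: y ≡ Σ r_i×M_i×(M_i⁻¹ mod m_i) = 5×2021×3 + 19×301×5 + 26×329×20 = 30315 + 28595 + 171080 = 229990
229990 mod 14147 = 3638
y ≡ 3638 (mod 14147)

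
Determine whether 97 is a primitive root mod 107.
p - 1 = 106 has prime divisors 2, 53. Check 97^(106/q) mod 107 for each: 97^(106/2) = 97^53 ≡ 106, 97^(106/53) = 97^2 ≡ 100 (mod 107). None of these is 1, so 97 has order 106 = φ(107), so it is a primitive root mod 107.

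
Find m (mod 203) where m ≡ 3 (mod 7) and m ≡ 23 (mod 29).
M = 7 × 29 = 203. M₁ = 29, y₁ ≡ 1 (mod 7). M₂ = 7, y₂ ≡ 25 (mod 29). m = 3×29×1 + 23×7×25 ≡ 52 (mod 203)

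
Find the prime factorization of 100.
2^2 × 5^2

Divide by primes starting from smallest:
100 ÷ 2 = 50
50 ÷ 2 = 25
25 ÷ 5 = 5
5 ÷ 5 = 1

100 = 2^2 × 5^2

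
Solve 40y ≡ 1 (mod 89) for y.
69

Using Extended Euclidean Algorithm:
gcd(40, 89) = 1
Bezout coefficients: 40 × -20 + 89 × 9 = 1
So 40 × -20 ≡ 1 (mod 89)
The inverse is -20 mod 89 = 69
Verification: 40 × 69 = 2760 = 31 × 89 + 1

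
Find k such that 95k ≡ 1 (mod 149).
95^(-1) ≡ 80 (mod 149). Verification: 95 × 80 = 7600 ≡ 1 (mod 149)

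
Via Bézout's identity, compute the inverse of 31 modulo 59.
Extended GCD: 31(-19) + 59(10) = 1. So 31^(-1) ≡ 40 ≡ 40 (mod 59). Verify: 31 × 40 = 1240 ≡ 1 (mod 59)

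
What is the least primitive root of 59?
2

A primitive root g modulo p has order p-1 = 58
Prime divisors of 58: [2, 29]
g is a primitive root iff g^(58/q) ≢ 1 (mod 59) for each prime divisor q
Testing small values:
  g = 2: 2^29 ≡ 58, 2^2 ≡ 4 (mod 59) → none is 1, primitive root!
The smallest primitive root is 2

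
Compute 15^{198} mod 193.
151

Using successive squaring:
Binary expansion of 198: 11000110
Powers of 15 mod 193 (each is the square of the previous):
  15^1 ≡ 15 (mod 193)
  15^2 ≡ 15² = 225 ≡ 32 (mod 193)
  15^4 ≡ 32² = 1024 ≡ 59 (mod 193)
  15^8 ≡ 59² = 3481 ≡ 7 (mod 193)
  15^16 ≡ 7² = 49 ≡ 49 (mod 193)
  15^32 ≡ 49² = 2401 ≡ 85 (mod 193)
  15^64 ≡ 85² = 7225 ≡ 84 (mod 193)
  15^128 ≡ 84² = 7056 ≡ 108 (mod 193)
198 = 128 + 64 + 4 + 2, so 15^198 = 15^128 × 15^64 × 15^4 × 15^2 ≡ 108 × 84 × 59 × 32 (mod 193)
Multiplying step by step:
  108 × 84 = 9072 ≡ 1 (mod 193)
  1 × 59 = 59 ≡ 59 (mod 193)
  59 × 32 = 1888 ≡ 151 (mod 193)
Result: 15^198 ≡ 151 (mod 193)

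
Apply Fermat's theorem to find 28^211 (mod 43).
By Fermat: 28^{42} ≡ 1 (mod 43). 211 = 5×42 + 1. So 28^{211} ≡ 28^{1} ≡ 28 (mod 43)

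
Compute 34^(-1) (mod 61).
9

Using Extended Euclidean Algorithm:
gcd(34, 61) = 1
Bezout coefficients: 34 × 9 + 61 × -5 = 1
So 34 × 9 ≡ 1 (mod 61)
The inverse is 9 mod 61 = 9
Verification: 34 × 9 = 306 = 5 × 61 + 1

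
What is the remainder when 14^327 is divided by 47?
Using Fermat: 14^{46} ≡ 1 (mod 47). 327 ≡ 5 (mod 46). So 14^{327} ≡ 14^{5} ≡ 3 (mod 47)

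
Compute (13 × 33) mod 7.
2

(13 × 33) = 429
429 mod 7 = 2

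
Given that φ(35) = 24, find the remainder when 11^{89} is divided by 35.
By Euler: 11^{24} ≡ 1 (mod 35) since gcd(11, 35) = 1. 89 = 3×24 + 17. So 11^{89} ≡ 11^{17} ≡ 16 (mod 35)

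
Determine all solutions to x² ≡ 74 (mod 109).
The square roots of 74 mod 109 are 40 and 69. Verify: 40² = 1600 ≡ 74 (mod 109)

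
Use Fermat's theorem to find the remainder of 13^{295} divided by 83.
2

By Fermat's Little Theorem, a^(p-1) ≡ 1 (mod p) for prime p and gcd(a, p) = 1
Here p = 83, so 13^82 ≡ 1 (mod 83)
We can reduce the exponent: 295 mod 82 = 49
So 13^295 ≡ 13^49 (mod 83)
Computing: 13^49 mod 83 = 2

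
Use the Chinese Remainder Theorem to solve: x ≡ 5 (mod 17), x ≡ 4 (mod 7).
39

Using the Chinese Remainder Theorem:
M = product of moduli = 119
For equation 1: M_1 = 7, 7 ≡ 7 (mod 17), inverse of 7 mod 17 is 5 (check: 7 × 5 = 35 ≡ 1 (mod 17))
For equation 2: M_2 = 17, 17 ≡ 3 (mod 7), inverse of 17 mod 7 is 5 (check: 3 × 5 = 15 ≡ 1 (mod 7))
Combine: x ≡ Σ r_i×M_i×(M_i⁻¹ mod m_i) = 5×7×5 + 4×17×5 = 175 + 340 = 515
515 mod 119 = 39
x ≡ 39 (mod 119)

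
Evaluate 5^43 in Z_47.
Using repeated squaring. 43 = 32 + 8 + 2 + 1 (binary 101011). Repeated squaring mod 47: 5^1 ≡ 5; 5^2 ≡ 5² = 25 ≡ 25; 5^4 ≡ 25² = 625 ≡ 14; 5^8 ≡ 14² = 196 ≡ 8; 5^16 ≡ 8² = 64 ≡ 17; 5^32 ≡ 17² = 289 ≡ 7. Multiply: 5^43 = 5^32 × 5^8 × 5^2 × 5^1 ≡ 7 × 8 × 25 × 5 (mod 47): 7 × 8 = 56 ≡ 9; 9 × 25 = 225 ≡ 37; 37 × 5 = 185 ≡ 44. So 5^43 ≡ 44 (mod 47).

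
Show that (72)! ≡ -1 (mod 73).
(72)! mod 73 = 72. Since this equals -1 (mod 73), Wilson confirms 73 is prime.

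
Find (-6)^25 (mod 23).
Using Fermat: (-6)^{22} ≡ 1 (mod 23). 25 ≡ 3 (mod 22). So (-6)^{25} ≡ (-6)^{3} ≡ 14 (mod 23)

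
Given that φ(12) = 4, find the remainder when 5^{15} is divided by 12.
By Euler: 5^{4} ≡ 1 (mod 12) since gcd(5, 12) = 1. 15 = 3×4 + 3. So 5^{15} ≡ 5^{3} ≡ 5 (mod 12)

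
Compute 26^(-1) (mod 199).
26^(-1) ≡ 23 (mod 199). Verification: 26 × 23 = 598 ≡ 1 (mod 199)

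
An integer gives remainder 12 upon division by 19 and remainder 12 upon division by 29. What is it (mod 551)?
M = 19 × 29 = 551. M₁ = 29, y₁ ≡ 2 (mod 19). M₂ = 19, y₂ ≡ 26 (mod 29). y = 12×29×2 + 12×19×26 ≡ 12 (mod 551). The smallest positive such number is 12.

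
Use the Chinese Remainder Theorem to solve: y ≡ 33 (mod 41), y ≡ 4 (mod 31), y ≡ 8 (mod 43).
13768

Using the Chinese Remainder Theorem:
M = product of moduli = 54653
For equation 1: M_1 = 1333, 1333 ≡ 21 (mod 41), inverse of 1333 mod 41 is 2 (check: 21 × 2 = 42 ≡ 1 (mod 41))
For equation 2: M_2 = 1763, 1763 ≡ 27 (mod 31), inverse of 1763 mod 31 is 23 (check: 27 × 23 = 621 ≡ 1 (mod 31))
For equation 3: M_3 = 1271, 1271 ≡ 24 (mod 43), inverse of 1271 mod 43 is 9 (check: 24 × 9 = 216 ≡ 1 (mod 43))
Combine: y ≡ Σ r_i×M_i×(M_i⁻¹ mod m_i) = 33×1333×2 + 4×1763×23 + 8×1271×9 = 87978 + 162196 + 91512 = 341686
341686 mod 54653 = 13768
y ≡ 13768 (mod 54653)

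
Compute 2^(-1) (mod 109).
55

Using Extended Euclidean Algorithm:
gcd(2, 109) = 1
Bezout coefficients: 2 × -54 + 109 × 1 = 1
So 2 × -54 ≡ 1 (mod 109)
The inverse is -54 mod 109 = 55
Verification: 2 × 55 = 110 = 1 × 109 + 1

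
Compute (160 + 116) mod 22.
12

(160 + 116) = 276
276 mod 22 = 12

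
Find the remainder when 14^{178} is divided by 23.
By Fermat: 14^{22} ≡ 1 (mod 23). 178 = 8×22 + 2. So 14^{178} ≡ 14^{2} ≡ 12 (mod 23)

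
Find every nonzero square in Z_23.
QRs mod 23: {1, 2, 3, 4, 6, 8, 9, 12, 13, 16, 18}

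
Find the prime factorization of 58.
2 × 29

Divide by primes starting from smallest:
58 ÷ 2 = 29
29 ÷ 29 = 1

58 = 2 × 29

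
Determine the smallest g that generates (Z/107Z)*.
2

A primitive root g modulo p has order p-1 = 106
Prime divisors of 106: [2, 53]
g is a primitive root iff g^(106/q) ≢ 1 (mod 107) for each prime divisor q
Testing small values:
  g = 2: 2^53 ≡ 106, 2^2 ≡ 4 (mod 107) → none is 1, primitive root!
The smallest primitive root is 2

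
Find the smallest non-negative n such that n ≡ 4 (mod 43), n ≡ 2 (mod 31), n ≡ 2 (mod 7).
219

Using the Chinese Remainder Theorem:
M = product of moduli = 9331
For equation 1: M_1 = 217, 217 ≡ 2 (mod 43), inverse of 217 mod 43 is 22 (check: 2 × 22 = 44 ≡ 1 (mod 43))
For equation 2: M_2 = 301, 301 ≡ 22 (mod 31), inverse of 301 mod 31 is 24 (check: 22 × 24 = 528 ≡ 1 (mod 31))
For equation 3: M_3 = 1333, 1333 ≡ 3 (mod 7), inverse of 1333 mod 7 is 5 (check: 3 × 5 = 15 ≡ 1 (mod 7))
Combine: n ≡ Σ r_i×M_i×(M_i⁻¹ mod m_i) = 4×217×22 + 2×301×24 + 2×1333×5 = 19096 + 14448 + 13330 = 46874
46874 mod 9331 = 219
n ≡ 219 (mod 9331)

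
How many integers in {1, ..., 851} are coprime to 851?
792

Prime factorization: 851 = 23 × 37
Using the formula φ(n) = n × Π(1 - 1/p) for each prime factor p:
φ(851) = 851 × (1 - 1/23) × (1 - 1/37)
φ(851) = 792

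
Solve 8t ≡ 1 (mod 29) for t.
11

Using Extended Euclidean Algorithm:
gcd(8, 29) = 1
Bezout coefficients: 8 × 11 + 29 × -3 = 1
So 8 × 11 ≡ 1 (mod 29)
The inverse is 11 mod 29 = 11
Verification: 8 × 11 = 88 = 3 × 29 + 1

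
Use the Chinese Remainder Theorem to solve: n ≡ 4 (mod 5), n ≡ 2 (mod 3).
M = 5 × 3 = 15. M₁ = 3, y₁ ≡ 2 (mod 5). M₂ = 5, y₂ ≡ 2 (mod 3). n = 4×3×2 + 2×5×2 ≡ 14 (mod 15)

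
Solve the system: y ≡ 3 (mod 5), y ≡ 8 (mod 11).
M = 5 × 11 = 55. M₁ = 11, y₁ ≡ 1 (mod 5). M₂ = 5, y₂ ≡ 9 (mod 11). y = 3×11×1 + 8×5×9 ≡ 8 (mod 55)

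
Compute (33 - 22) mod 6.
5

(33 - 22) = 11
11 mod 6 = 5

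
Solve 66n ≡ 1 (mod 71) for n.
14

Using Extended Euclidean Algorithm:
gcd(66, 71) = 1
Bezout coefficients: 66 × 14 + 71 × -13 = 1
So 66 × 14 ≡ 1 (mod 71)
The inverse is 14 mod 71 = 14
Verification: 66 × 14 = 924 = 13 × 71 + 1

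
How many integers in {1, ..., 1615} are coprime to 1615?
1152

Prime factorization: 1615 = 5 × 17 × 19
Using the formula φ(n) = n × Π(1 - 1/p) for each prime factor p:
φ(1615) = 1615 × (1 - 1/5) × (1 - 1/17) × (1 - 1/19)
φ(1615) = 1152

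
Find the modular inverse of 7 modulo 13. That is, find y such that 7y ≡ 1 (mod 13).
2

Using Extended Euclidean Algorithm:
gcd(7, 13) = 1
Bezout coefficients: 7 × 2 + 13 × -1 = 1
So 7 × 2 ≡ 1 (mod 13)
The inverse is 2 mod 13 = 2
Verification: 7 × 2 = 14 = 1 × 13 + 1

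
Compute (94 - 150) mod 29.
2

(94 - 150) = -56
-56 mod 29 = 2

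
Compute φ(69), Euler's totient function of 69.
44

Prime factorization: 69 = 3 × 23
Using the formula φ(n) = n × Π(1 - 1/p) for each prime factor p:
φ(69) = 69 × (1 - 1/3) × (1 - 1/23)
φ(69) = 44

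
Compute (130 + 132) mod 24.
22

(130 + 132) = 262
262 mod 24 = 22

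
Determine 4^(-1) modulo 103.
4^(-1) ≡ 26 (mod 103). Verification: 4 × 26 = 104 ≡ 1 (mod 103)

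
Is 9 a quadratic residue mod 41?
By Euler's criterion: 9^{20} ≡ 1 (mod 41). Since this equals 1, 9 is a QR.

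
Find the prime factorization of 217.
7 × 31

Divide by primes starting from smallest:
217 ÷ 7 = 31
31 ÷ 31 = 1

217 = 7 × 31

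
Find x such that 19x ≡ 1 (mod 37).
19^(-1) ≡ 2 (mod 37). Verification: 19 × 2 = 38 ≡ 1 (mod 37)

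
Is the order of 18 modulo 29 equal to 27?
No, the actual order is 28, not 27.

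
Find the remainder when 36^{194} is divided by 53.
By Fermat: 36^{52} ≡ 1 (mod 53). 194 = 3×52 + 38. So 36^{194} ≡ 36^{38} ≡ 28 (mod 53)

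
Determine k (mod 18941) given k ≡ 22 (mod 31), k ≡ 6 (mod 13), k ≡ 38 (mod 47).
2905

Using the Chinese Remainder Theorem:
M = product of moduli = 18941
For equation 1: M_1 = 611, 611 ≡ 22 (mod 31), inverse of 611 mod 31 is 24 (check: 22 × 24 = 528 ≡ 1 (mod 31))
For equation 2: M_2 = 1457, 1457 ≡ 1 (mod 13), inverse of 1457 mod 13 is 1 (check: 1 × 1 = 1 ≡ 1 (mod 13))
For equation 3: M_3 = 403, 403 ≡ 27 (mod 47), inverse of 403 mod 47 is 7 (check: 27 × 7 = 189 ≡ 1 (mod 47))
Combine: k ≡ Σ r_i×M_i×(M_i⁻¹ mod m_i) = 22×611×24 + 6×1457×1 + 38×403×7 = 322608 + 8742 + 107198 = 438548
438548 mod 18941 = 2905
k ≡ 2905 (mod 18941)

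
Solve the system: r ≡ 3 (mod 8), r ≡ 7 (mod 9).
M = 8 × 9 = 72. M₁ = 9, y₁ ≡ 1 (mod 8). M₂ = 8, y₂ ≡ 8 (mod 9). r = 3×9×1 + 7×8×8 ≡ 43 (mod 72)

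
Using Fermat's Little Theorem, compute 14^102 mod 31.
By Fermat: 14^{30} ≡ 1 (mod 31). 102 = 3×30 + 12. So 14^{102} ≡ 14^{12} ≡ 2 (mod 31)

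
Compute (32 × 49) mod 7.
0

(32 × 49) = 1568
1568 mod 7 = 0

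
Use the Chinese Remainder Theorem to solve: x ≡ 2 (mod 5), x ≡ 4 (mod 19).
42

Using the Chinese Remainder Theorem:
M = product of moduli = 95
For equation 1: M_1 = 19, 19 ≡ 4 (mod 5), inverse of 19 mod 5 is 4 (check: 4 × 4 = 16 ≡ 1 (mod 5))
For equation 2: M_2 = 5, 5 ≡ 5 (mod 19), inverse of 5 mod 19 is 4 (check: 5 × 4 = 20 ≡ 1 (mod 19))
Combine: x ≡ Σ r_i×M_i×(M_i⁻¹ mod m_i) = 2×19×4 + 4×5×4 = 152 + 80 = 232
232 mod 95 = 42
x ≡ 42 (mod 95)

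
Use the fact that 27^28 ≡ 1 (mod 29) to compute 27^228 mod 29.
By Fermat: 27^{28} ≡ 1 (mod 29). 228 = 8×28 + 4. So 27^{228} ≡ 27^{4} ≡ 16 (mod 29)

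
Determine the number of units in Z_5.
4

Prime factorization: 5 = 5
Using the formula φ(n) = n × Π(1 - 1/p) for each prime factor p:
φ(5) = 5 × (1 - 1/5)
φ(5) = 4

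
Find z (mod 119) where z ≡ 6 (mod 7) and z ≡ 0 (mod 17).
M = 7 × 17 = 119. M₁ = 17, y₁ ≡ 5 (mod 7). M₂ = 7, y₂ ≡ 5 (mod 17). z = 6×17×5 + 0×7×5 ≡ 34 (mod 119)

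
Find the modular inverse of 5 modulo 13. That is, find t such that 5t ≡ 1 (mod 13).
8

Using Extended Euclidean Algorithm:
gcd(5, 13) = 1
Bezout coefficients: 5 × -5 + 13 × 2 = 1
So 5 × -5 ≡ 1 (mod 13)
The inverse is -5 mod 13 = 8
Verification: 5 × 8 = 40 = 3 × 13 + 1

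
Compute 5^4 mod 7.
4 = 4 (binary 100). Repeated squaring mod 7: 5^1 ≡ 5; 5^2 ≡ 5² = 25 ≡ 4; 5^4 ≡ 4² = 16 ≡ 2. So 5^4 ≡ 2 (mod 7).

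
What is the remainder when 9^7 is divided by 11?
7 = 4 + 2 + 1 (binary 111). Repeated squaring mod 11: 9^1 ≡ 9; 9^2 ≡ 9² = 81 ≡ 4; 9^4 ≡ 4² = 16 ≡ 5. Multiply: 9^7 = 9^4 × 9^2 × 9^1 ≡ 5 × 4 × 9 (mod 11): 5 × 4 = 20 ≡ 9; 9 × 9 = 81 ≡ 4. So 9^7 ≡ 4 (mod 11).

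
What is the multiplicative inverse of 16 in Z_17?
16^(-1) ≡ 16 (mod 17). Verification: 16 × 16 = 256 ≡ 1 (mod 17)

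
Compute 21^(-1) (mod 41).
21^(-1) ≡ 2 (mod 41). Verification: 21 × 2 = 42 ≡ 1 (mod 41)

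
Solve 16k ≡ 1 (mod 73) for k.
32

Using Extended Euclidean Algorithm:
gcd(16, 73) = 1
Bezout coefficients: 16 × 32 + 73 × -7 = 1
So 16 × 32 ≡ 1 (mod 73)
The inverse is 32 mod 73 = 32
Verification: 16 × 32 = 512 = 7 × 73 + 1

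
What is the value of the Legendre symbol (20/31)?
(20/31) = 20^{15} mod 31 = 1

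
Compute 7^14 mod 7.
Using repeated squaring. 7 ≡ 0 (mod 7). 14 = 8 + 4 + 2 (binary 1110). Repeated squaring mod 7: 0^1 ≡ 0; 0^2 ≡ 0² = 0 ≡ 0; 0^4 ≡ 0² = 0 ≡ 0; 0^8 ≡ 0² = 0 ≡ 0. Multiply: 7^14 ≡ 0^8 × 0^4 × 0^2 ≡ 0 × 0 × 0 (mod 7): 0 × 0 = 0 ≡ 0; 0 × 0 = 0 ≡ 0. So 7^14 ≡ 0 (mod 7).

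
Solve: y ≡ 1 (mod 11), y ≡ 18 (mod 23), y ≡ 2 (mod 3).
M = 11 × 23 × 3 = 759. M₁ = 69, y₁ ≡ 4 (mod 11). M₂ = 33, y₂ ≡ 7 (mod 23). M₃ = 253, y₃ ≡ 1 (mod 3). y = 1×69×4 + 18×33×7 + 2×253×1 ≡ 386 (mod 759)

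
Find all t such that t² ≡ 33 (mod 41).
The square roots of 33 mod 41 are 19 and 22. Verify: 19² = 361 ≡ 33 (mod 41)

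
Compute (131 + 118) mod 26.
15

(131 + 118) = 249
249 mod 26 = 15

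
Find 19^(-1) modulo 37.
2

Using Extended Euclidean Algorithm:
gcd(19, 37) = 1
Bezout coefficients: 19 × 2 + 37 × -1 = 1
So 19 × 2 ≡ 1 (mod 37)
The inverse is 2 mod 37 = 2
Verification: 19 × 2 = 38 = 1 × 37 + 1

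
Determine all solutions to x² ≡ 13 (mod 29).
The square roots of 13 mod 29 are 10 and 19. Verify: 10² = 100 ≡ 13 (mod 29)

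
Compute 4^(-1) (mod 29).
4^(-1) ≡ 22 (mod 29). Verification: 4 × 22 = 88 ≡ 1 (mod 29)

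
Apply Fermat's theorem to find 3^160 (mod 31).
By Fermat: 3^{30} ≡ 1 (mod 31). 160 ≡ 10 (mod 30). So 3^{160} ≡ 3^{10} ≡ 25 (mod 31)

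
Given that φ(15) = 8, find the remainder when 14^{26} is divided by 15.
By Euler: 14^{8} ≡ 1 (mod 15) since gcd(14, 15) = 1. 26 = 3×8 + 2. So 14^{26} ≡ 14^{2} ≡ 1 (mod 15)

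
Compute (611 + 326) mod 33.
13

(611 + 326) = 937
937 mod 33 = 13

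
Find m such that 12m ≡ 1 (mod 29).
12^(-1) ≡ 17 (mod 29). Verification: 12 × 17 = 204 ≡ 1 (mod 29)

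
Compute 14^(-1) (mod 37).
14^(-1) ≡ 8 (mod 37). Verification: 14 × 8 = 112 ≡ 1 (mod 37)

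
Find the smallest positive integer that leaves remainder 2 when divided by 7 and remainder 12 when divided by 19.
M = 7 × 19 = 133. M₁ = 19, y₁ ≡ 3 (mod 7). M₂ = 7, y₂ ≡ 11 (mod 19). r = 2×19×3 + 12×7×11 ≡ 107 (mod 133). The smallest positive such number is 107.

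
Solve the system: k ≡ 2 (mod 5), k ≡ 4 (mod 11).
M = 5 × 11 = 55. M₁ = 11, y₁ ≡ 1 (mod 5). M₂ = 5, y₂ ≡ 9 (mod 11). k = 2×11×1 + 4×5×9 ≡ 37 (mod 55)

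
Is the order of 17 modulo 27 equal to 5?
No, the actual order is 6, not 5.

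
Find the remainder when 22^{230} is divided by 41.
By Fermat: 22^{40} ≡ 1 (mod 41). 230 = 5×40 + 30. So 22^{230} ≡ 22^{30} ≡ 9 (mod 41)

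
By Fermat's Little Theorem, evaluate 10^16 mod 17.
By Fermat's Little Theorem, 10^{16} ≡ 1 (mod 17) since 17 is prime and gcd(10, 17) = 1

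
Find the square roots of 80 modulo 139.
The square roots of 80 mod 139 are 91 and 48. Verify: 91² = 8281 ≡ 80 (mod 139)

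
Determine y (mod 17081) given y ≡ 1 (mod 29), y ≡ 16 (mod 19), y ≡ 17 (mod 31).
16850

Using the Chinese Remainder Theorem:
M = product of moduli = 17081
For equation 1: M_1 = 589, 589 ≡ 9 (mod 29), inverse of 589 mod 29 is 13 (check: 9 × 13 = 117 ≡ 1 (mod 29))
For equation 2: M_2 = 899, 899 ≡ 6 (mod 19), inverse of 899 mod 19 is 16 (check: 6 × 16 = 96 ≡ 1 (mod 19))
For equation 3: M_3 = 551, 551 ≡ 24 (mod 31), inverse of 551 mod 31 is 22 (check: 24 × 22 = 528 ≡ 1 (mod 31))
Combine: y ≡ Σ r_i×M_i×(M_i⁻¹ mod m_i) = 1×589×13 + 16×899×16 + 17×551×22 = 7657 + 230144 + 206074 = 443875
443875 mod 17081 = 16850
y ≡ 16850 (mod 17081)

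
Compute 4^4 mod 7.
4 = 4 (binary 100). Repeated squaring mod 7: 4^1 ≡ 4; 4^2 ≡ 4² = 16 ≡ 2; 4^4 ≡ 2² = 4 ≡ 4. So 4^4 ≡ 4 (mod 7).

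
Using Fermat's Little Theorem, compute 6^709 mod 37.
By Fermat: 6^{36} ≡ 1 (mod 37). 709 ≡ 25 (mod 36). So 6^{709} ≡ 6^{25} ≡ 6 (mod 37)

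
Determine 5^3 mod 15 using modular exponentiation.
3 = 2 + 1 (binary 11). Repeated squaring mod 15: 5^1 ≡ 5; 5^2 ≡ 5² = 25 ≡ 10. Multiply: 5^3 = 5^2 × 5^1 ≡ 10 × 5 (mod 15): 10 × 5 = 50 ≡ 5. So 5^3 ≡ 5 (mod 15).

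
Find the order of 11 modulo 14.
Powers of 11 mod 14: 11^1≡11, 11^2≡9, 11^3≡1. Order = 3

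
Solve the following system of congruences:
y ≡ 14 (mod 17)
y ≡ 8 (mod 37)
82

Using the Chinese Remainder Theorem:
M = product of moduli = 629
For equation 1: M_1 = 37, 37 ≡ 3 (mod 17), inverse of 37 mod 17 is 6 (check: 3 × 6 = 18 ≡ 1 (mod 17))
For equation 2: M_2 = 17, 17 ≡ 17 (mod 37), inverse of 17 mod 37 is 24 (check: 17 × 24 = 408 ≡ 1 (mod 37))
Combine: y ≡ Σ r_i×M_i×(M_i⁻¹ mod m_i) = 14×37×6 + 8×17×24 = 3108 + 3264 = 6372
6372 mod 629 = 82
y ≡ 82 (mod 629)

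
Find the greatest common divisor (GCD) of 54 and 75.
3

Using the Euclidean algorithm:
54 = 0 × 75 + 54
75 = 1 × 54 + 21
54 = 2 × 21 + 12
21 = 1 × 12 + 9
12 = 1 × 9 + 3
9 = 3 × 3 + 0

GCD(54, 75) = 3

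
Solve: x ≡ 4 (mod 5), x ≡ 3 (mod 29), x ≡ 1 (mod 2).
M = 5 × 29 × 2 = 290. M₁ = 58, y₁ ≡ 2 (mod 5). M₂ = 10, y₂ ≡ 3 (mod 29). M₃ = 145, y₃ ≡ 1 (mod 2). x = 4×58×2 + 3×10×3 + 1×145×1 ≡ 119 (mod 290)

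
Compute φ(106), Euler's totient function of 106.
52

Prime factorization: 106 = 2 × 53
Using the formula φ(n) = n × Π(1 - 1/p) for each prime factor p:
φ(106) = 106 × (1 - 1/2) × (1 - 1/53)
φ(106) = 52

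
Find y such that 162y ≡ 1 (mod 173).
162^(-1) ≡ 110 (mod 173). Verification: 162 × 110 = 17820 ≡ 1 (mod 173)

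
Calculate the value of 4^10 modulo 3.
4 ≡ 1 (mod 3). 10 = 8 + 2 (binary 1010). Repeated squaring mod 3: 1^1 ≡ 1; 1^2 ≡ 1² = 1 ≡ 1; 1^4 ≡ 1² = 1 ≡ 1; 1^8 ≡ 1² = 1 ≡ 1. Multiply: 4^10 ≡ 1^8 × 1^2 ≡ 1 × 1 (mod 3): 1 × 1 = 1 ≡ 1. So 4^10 ≡ 1 (mod 3).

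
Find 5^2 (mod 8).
2 = 2 (binary 10). Repeated squaring mod 8: 5^1 ≡ 5; 5^2 ≡ 5² = 25 ≡ 1. So 5^2 ≡ 1 (mod 8).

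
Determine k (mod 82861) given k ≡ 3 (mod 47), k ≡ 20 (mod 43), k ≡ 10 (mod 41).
35065

Using the Chinese Remainder Theorem:
M = product of moduli = 82861
For equation 1: M_1 = 1763, 1763 ≡ 24 (mod 47), inverse of 1763 mod 47 is 2 (check: 24 × 2 = 48 ≡ 1 (mod 47))
For equation 2: M_2 = 1927, 1927 ≡ 35 (mod 43), inverse of 1927 mod 43 is 16 (check: 35 × 16 = 560 ≡ 1 (mod 43))
For equation 3: M_3 = 2021, 2021 ≡ 12 (mod 41), inverse of 2021 mod 41 is 24 (check: 12 × 24 = 288 ≡ 1 (mod 41))
Combine: k ≡ Σ r_i×M_i×(M_i⁻¹ mod m_i) = 3×1763×2 + 20×1927×16 + 10×2021×24 = 10578 + 616640 + 485040 = 1112258
1112258 mod 82861 = 35065
k ≡ 35065 (mod 82861)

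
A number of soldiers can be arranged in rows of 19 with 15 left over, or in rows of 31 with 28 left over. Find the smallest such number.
M = 19 × 31 = 589. M₁ = 31, y₁ ≡ 8 (mod 19). M₂ = 19, y₂ ≡ 18 (mod 31). m = 15×31×8 + 28×19×18 ≡ 338 (mod 589). The smallest positive such number is 338.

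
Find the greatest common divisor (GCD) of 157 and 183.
1

Using the Euclidean algorithm:
157 = 0 × 183 + 157
183 = 1 × 157 + 26
157 = 6 × 26 + 1
26 = 26 × 1 + 0

GCD(157, 183) = 1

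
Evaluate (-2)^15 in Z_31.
Using repeated squaring. (-2) ≡ 29 (mod 31). 15 = 8 + 4 + 2 + 1 (binary 1111). Repeated squaring mod 31: 29^1 ≡ 29; 29^2 ≡ 29² = 841 ≡ 4; 29^4 ≡ 4² = 16 ≡ 16; 29^8 ≡ 16² = 256 ≡ 8. Multiply: (-2)^15 ≡ 29^8 × 29^4 × 29^2 × 29^1 ≡ 8 × 16 × 4 × 29 (mod 31): 8 × 16 = 128 ≡ 4; 4 × 4 = 16 ≡ 16; 16 × 29 = 464 ≡ 30. So (-2)^15 ≡ 30 (mod 31).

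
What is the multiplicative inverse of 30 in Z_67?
38

Using Extended Euclidean Algorithm:
gcd(30, 67) = 1
Bezout coefficients: 30 × -29 + 67 × 13 = 1
So 30 × -29 ≡ 1 (mod 67)
The inverse is -29 mod 67 = 38
Verification: 30 × 38 = 1140 = 17 × 67 + 1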